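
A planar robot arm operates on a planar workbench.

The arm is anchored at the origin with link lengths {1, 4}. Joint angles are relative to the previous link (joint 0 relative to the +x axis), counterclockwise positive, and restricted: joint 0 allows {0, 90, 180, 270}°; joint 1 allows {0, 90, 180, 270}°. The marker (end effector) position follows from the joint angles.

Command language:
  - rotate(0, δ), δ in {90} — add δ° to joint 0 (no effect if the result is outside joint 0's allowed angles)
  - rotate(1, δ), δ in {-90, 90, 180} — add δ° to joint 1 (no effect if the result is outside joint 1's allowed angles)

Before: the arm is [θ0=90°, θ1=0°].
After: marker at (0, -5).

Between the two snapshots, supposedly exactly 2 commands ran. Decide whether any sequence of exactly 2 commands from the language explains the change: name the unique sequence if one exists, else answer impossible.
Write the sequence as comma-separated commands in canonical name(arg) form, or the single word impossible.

from: [θ0=90°, θ1=0°]
1. rotate(0, 90) → [θ0=180°, θ1=0°]
2. rotate(0, 90) → [θ0=270°, θ1=0°]
all 16 alternatives checked — unique.

rotate(0, 90), rotate(0, 90)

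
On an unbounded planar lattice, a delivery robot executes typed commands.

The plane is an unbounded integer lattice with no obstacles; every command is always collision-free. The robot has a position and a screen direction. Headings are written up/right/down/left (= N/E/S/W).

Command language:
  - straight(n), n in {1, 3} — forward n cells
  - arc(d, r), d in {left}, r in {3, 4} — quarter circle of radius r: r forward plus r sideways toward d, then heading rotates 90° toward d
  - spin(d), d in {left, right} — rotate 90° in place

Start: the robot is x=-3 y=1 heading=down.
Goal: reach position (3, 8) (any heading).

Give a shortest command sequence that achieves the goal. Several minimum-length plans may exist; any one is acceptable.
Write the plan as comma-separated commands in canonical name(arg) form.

start: x=-3 y=1 heading=down
1. spin(left) → x=-3 y=1 heading=right
2. straight(1) → x=-2 y=1 heading=right
3. straight(1) → x=-1 y=1 heading=right
4. arc(left, 4) → x=3 y=5 heading=up
5. straight(3) → x=3 y=8 heading=up
no 4-step plan works, so 5 is optimal.

spin(left), straight(1), straight(1), arc(left, 4), straight(3)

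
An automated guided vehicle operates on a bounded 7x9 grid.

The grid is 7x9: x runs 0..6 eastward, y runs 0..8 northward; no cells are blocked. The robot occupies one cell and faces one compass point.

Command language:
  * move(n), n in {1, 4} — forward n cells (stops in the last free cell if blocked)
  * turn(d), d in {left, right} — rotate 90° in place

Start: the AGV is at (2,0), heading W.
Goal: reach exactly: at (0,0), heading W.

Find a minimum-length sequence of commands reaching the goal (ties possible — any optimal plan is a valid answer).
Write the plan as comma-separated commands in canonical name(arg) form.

move(4)

from: at (2,0), heading W
1. move(4) → at (0,0), heading W
no 0-step plan works, so 1 is optimal.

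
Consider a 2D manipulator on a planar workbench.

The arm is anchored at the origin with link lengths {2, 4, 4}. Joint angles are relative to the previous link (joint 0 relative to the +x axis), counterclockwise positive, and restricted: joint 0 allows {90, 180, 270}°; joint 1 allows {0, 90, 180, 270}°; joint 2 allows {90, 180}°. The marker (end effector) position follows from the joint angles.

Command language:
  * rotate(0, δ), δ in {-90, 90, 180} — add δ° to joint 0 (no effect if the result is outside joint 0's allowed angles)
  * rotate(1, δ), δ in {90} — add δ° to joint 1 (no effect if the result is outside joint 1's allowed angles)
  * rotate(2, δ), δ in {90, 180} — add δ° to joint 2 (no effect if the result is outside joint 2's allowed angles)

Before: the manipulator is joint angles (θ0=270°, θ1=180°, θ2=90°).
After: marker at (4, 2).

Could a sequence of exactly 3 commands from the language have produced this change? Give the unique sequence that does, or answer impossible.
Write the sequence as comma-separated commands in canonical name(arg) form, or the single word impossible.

t0: joint angles (θ0=270°, θ1=180°, θ2=90°)
1. rotate(1, 90) → joint angles (θ0=270°, θ1=270°, θ2=90°)
2. rotate(1, 90) → joint angles (θ0=270°, θ1=0°, θ2=90°)
3. rotate(1, 90) → joint angles (θ0=270°, θ1=90°, θ2=90°)
uniquely the one of 216 3-step routes that fits.

rotate(1, 90), rotate(1, 90), rotate(1, 90)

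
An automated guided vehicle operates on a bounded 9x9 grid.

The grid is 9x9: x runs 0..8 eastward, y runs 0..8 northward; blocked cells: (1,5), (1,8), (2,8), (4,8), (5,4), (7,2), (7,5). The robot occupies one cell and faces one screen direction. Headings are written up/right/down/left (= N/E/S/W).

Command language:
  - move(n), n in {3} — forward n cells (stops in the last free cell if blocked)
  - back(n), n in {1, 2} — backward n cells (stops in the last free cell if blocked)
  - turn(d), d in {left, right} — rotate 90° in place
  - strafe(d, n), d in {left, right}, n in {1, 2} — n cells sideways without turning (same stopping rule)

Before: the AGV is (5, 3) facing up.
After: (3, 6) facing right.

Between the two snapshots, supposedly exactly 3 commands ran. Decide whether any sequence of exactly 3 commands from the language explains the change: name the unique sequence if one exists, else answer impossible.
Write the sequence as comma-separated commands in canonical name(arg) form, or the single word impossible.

strafe(left, 2), move(3), turn(right)

key: running turn(right) before strafe(left, 2) would end elsewhere — order is forced
begin: (5, 3) facing up
step 1 (strafe(left, 2)): (3, 3) facing up
step 2 (move(3)): (3, 6) facing up
step 3 (turn(right)): (3, 6) facing right
no rival 3-sequence matches.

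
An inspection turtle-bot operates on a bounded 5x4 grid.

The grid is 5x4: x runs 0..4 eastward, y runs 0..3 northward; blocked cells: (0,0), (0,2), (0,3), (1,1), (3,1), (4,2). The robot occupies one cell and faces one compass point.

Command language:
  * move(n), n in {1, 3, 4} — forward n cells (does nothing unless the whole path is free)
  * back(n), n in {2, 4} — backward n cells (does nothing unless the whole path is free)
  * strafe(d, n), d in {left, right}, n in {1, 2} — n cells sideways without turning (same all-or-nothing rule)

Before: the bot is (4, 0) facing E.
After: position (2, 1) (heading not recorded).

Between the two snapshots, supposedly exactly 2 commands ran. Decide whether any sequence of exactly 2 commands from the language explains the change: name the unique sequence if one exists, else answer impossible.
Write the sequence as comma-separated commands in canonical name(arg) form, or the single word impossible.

key: order matters: swapping back(2) and strafe(left, 1) lands elsewhere
from: (4, 0) facing E
[1] after back(2): (2, 0) facing E
[2] after strafe(left, 1): (2, 1) facing E
uniquely the one of 81 2-step routes that fits.

back(2), strafe(left, 1)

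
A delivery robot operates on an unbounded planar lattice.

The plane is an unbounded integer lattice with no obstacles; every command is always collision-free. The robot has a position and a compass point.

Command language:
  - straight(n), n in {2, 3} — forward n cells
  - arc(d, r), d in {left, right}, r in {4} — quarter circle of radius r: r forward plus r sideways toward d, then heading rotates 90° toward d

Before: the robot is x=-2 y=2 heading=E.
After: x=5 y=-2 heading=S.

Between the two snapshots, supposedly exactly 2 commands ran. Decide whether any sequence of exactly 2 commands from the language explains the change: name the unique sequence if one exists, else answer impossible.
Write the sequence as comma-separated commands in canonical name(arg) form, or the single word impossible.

key: position moved to (5,-2) AND the heading swung to S — translation plus rotation needed
begin: x=-2 y=2 heading=E
t=1 straight(3) ⇒ x=1 y=2 heading=E
t=2 arc(right, 4) ⇒ x=5 y=-2 heading=S
uniquely the one of 16 2-step routes that fits.

straight(3), arc(right, 4)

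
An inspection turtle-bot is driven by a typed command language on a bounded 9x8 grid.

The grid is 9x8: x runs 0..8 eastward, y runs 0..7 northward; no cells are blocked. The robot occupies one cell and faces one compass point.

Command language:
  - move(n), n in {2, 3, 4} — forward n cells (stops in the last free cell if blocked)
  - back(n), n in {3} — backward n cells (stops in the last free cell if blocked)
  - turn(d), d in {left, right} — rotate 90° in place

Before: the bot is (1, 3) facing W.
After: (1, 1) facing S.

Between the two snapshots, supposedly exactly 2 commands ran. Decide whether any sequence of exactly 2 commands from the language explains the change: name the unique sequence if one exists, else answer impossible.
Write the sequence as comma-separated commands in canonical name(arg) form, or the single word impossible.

turn(left), move(2)

key: order matters: swapping turn(left) and move(2) lands elsewhere
t0: (1, 3) facing W
1. turn(left) → (1, 3) facing S
2. move(2) → (1, 1) facing S
no other 2-command option fits: unique.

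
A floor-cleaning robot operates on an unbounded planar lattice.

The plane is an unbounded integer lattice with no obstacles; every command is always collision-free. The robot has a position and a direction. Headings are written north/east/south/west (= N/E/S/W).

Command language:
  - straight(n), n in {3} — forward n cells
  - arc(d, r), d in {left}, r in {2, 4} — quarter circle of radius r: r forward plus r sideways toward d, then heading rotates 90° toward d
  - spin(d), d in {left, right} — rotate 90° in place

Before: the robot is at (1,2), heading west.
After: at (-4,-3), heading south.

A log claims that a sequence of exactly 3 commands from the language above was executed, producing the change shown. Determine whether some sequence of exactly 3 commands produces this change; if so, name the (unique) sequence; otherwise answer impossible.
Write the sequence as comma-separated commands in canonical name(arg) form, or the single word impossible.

straight(3), arc(left, 2), straight(3)

key: cell and facing (now S) both changed — the 3 commands mix motion and turning
begin: at (1,2), heading west
[1] after straight(3): at (-2,2), heading west
[2] after arc(left, 2): at (-4,0), heading south
[3] after straight(3): at (-4,-3), heading south
all 125 alternatives checked — unique.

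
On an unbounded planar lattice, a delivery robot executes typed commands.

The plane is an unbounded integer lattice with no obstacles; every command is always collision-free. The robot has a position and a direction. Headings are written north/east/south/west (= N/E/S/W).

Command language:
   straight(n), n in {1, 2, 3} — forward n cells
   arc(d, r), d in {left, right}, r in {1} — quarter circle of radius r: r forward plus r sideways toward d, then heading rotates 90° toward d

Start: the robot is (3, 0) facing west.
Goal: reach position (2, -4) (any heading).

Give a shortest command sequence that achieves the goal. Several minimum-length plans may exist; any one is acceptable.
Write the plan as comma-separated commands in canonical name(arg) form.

begin: (3, 0) facing west
step 1 (arc(left, 1)): (2, -1) facing south
step 2 (straight(3)): (2, -4) facing south
shorter routes all fall short; 2 is best.

arc(left, 1), straight(3)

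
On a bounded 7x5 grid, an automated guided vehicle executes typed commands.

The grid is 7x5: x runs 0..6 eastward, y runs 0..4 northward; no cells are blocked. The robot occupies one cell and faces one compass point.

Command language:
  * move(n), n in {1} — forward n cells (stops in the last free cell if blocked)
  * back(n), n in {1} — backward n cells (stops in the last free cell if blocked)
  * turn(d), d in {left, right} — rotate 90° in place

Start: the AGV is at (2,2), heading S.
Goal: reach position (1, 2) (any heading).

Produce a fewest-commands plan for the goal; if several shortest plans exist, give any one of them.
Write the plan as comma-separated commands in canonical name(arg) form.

initial: at (2,2), heading S
[1] after turn(left): at (2,2), heading E
[2] after back(1): at (1,2), heading E
shorter routes all fall short; 2 is best.

turn(left), back(1)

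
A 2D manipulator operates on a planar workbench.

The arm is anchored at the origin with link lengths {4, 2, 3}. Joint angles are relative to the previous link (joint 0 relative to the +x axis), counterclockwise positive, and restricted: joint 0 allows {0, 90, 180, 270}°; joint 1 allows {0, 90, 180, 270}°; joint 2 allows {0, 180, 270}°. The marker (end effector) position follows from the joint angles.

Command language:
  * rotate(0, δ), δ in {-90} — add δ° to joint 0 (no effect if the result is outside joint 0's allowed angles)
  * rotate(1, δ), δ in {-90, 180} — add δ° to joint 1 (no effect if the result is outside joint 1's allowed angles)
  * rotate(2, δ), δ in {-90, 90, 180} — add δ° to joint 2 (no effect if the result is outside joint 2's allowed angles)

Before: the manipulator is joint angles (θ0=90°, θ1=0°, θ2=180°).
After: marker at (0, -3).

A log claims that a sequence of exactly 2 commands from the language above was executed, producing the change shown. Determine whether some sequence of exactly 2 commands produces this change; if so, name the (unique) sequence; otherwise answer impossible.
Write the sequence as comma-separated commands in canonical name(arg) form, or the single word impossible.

t0: joint angles (θ0=90°, θ1=0°, θ2=180°)
1. rotate(0, -90) → joint angles (θ0=0°, θ1=0°, θ2=180°)
2. rotate(0, -90) → joint angles (θ0=270°, θ1=0°, θ2=180°)
no other 2-command option fits: unique.

rotate(0, -90), rotate(0, -90)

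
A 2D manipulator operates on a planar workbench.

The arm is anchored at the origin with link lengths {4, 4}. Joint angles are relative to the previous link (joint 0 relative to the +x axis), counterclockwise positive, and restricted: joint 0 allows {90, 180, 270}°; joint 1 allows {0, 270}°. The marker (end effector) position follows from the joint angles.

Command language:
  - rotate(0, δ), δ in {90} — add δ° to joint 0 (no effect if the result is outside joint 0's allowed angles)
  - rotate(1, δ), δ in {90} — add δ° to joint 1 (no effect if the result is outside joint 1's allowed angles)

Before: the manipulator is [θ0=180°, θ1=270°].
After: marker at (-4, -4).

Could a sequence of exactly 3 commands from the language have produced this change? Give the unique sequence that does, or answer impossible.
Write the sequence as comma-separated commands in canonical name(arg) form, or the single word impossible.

t0: [θ0=180°, θ1=270°]
step 1 (rotate(0, 90)): [θ0=270°, θ1=270°]
step 2 (rotate(0, 90)): [θ0=270°, θ1=270°]
step 3 (rotate(0, 90)): [θ0=270°, θ1=270°]
uniquely the one of 8 3-step routes that fits.

rotate(0, 90), rotate(0, 90), rotate(0, 90)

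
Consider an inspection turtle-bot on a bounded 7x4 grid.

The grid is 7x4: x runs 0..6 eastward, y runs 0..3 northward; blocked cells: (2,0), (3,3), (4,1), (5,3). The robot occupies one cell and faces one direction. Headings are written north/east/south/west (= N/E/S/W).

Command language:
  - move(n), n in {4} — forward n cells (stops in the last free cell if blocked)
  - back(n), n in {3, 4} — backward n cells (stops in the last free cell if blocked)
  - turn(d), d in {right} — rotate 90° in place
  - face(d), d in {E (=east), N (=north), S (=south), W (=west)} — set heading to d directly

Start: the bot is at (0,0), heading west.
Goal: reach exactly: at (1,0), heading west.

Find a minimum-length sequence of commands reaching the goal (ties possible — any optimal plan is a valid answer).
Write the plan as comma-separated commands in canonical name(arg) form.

t0: at (0,0), heading west
step 1 (back(3)): at (1,0), heading west
nothing shorter than 1 reaches the goal.

back(3)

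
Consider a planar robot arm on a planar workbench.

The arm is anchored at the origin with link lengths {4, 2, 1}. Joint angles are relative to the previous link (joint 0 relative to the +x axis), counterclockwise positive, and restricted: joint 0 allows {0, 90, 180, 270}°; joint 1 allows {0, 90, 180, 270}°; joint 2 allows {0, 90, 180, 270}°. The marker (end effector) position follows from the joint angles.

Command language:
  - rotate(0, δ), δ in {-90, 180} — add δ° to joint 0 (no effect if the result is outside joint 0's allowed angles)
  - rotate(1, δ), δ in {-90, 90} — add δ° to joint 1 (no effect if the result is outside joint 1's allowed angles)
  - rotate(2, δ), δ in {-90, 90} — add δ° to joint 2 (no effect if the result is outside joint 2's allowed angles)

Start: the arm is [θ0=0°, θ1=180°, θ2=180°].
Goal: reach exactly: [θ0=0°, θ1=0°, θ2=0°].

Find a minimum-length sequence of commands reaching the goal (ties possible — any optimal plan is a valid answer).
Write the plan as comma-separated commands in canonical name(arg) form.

from: [θ0=0°, θ1=180°, θ2=180°]
t=1 rotate(1, -90) ⇒ [θ0=0°, θ1=90°, θ2=180°]
t=2 rotate(1, -90) ⇒ [θ0=0°, θ1=0°, θ2=180°]
t=3 rotate(2, -90) ⇒ [θ0=0°, θ1=0°, θ2=90°]
t=4 rotate(2, -90) ⇒ [θ0=0°, θ1=0°, θ2=0°]
minimal: 4 command(s), checked below 4.

rotate(1, -90), rotate(1, -90), rotate(2, -90), rotate(2, -90)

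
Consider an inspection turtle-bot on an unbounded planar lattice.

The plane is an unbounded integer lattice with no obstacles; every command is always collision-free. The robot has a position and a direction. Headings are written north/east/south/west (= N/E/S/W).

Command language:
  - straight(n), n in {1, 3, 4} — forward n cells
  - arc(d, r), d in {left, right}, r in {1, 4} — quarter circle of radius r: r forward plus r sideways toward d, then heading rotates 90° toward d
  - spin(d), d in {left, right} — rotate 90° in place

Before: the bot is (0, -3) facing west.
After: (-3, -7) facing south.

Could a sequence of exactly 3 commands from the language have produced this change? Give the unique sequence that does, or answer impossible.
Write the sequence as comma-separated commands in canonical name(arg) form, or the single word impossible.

key: order matters: swapping straight(3) and straight(4) lands elsewhere
begin: (0, -3) facing west
[1] after straight(3): (-3, -3) facing west
[2] after spin(left): (-3, -3) facing south
[3] after straight(4): (-3, -7) facing south
no other 3-command option fits: unique.

straight(3), spin(left), straight(4)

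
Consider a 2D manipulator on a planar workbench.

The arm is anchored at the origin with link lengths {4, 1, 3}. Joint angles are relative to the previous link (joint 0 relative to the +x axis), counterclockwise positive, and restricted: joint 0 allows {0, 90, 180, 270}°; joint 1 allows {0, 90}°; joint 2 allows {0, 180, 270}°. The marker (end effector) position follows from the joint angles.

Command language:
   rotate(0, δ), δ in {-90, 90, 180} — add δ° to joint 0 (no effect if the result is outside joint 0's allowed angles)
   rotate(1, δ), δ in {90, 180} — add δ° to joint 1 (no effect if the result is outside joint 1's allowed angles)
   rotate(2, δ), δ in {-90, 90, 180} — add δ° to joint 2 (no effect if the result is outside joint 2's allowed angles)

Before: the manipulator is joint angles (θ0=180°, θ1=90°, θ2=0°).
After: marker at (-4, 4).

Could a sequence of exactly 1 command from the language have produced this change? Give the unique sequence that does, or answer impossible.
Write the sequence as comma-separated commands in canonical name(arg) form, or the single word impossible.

begin: joint angles (θ0=180°, θ1=90°, θ2=0°)
t=1 rotate(0, -90) ⇒ joint angles (θ0=90°, θ1=90°, θ2=0°)
no other 1-command option fits: unique.

rotate(0, -90)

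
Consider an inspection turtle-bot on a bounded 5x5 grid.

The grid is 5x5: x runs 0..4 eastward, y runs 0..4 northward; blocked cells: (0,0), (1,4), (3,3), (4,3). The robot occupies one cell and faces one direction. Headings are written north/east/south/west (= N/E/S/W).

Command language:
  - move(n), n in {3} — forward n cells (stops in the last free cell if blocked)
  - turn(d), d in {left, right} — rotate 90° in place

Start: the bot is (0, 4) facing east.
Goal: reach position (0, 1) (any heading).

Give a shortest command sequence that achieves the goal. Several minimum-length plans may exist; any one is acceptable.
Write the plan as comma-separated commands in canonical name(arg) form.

turn(right), move(3)

t0: (0, 4) facing east
step 1 (turn(right)): (0, 4) facing south
step 2 (move(3)): (0, 1) facing south
minimal: 2 command(s), checked below 2.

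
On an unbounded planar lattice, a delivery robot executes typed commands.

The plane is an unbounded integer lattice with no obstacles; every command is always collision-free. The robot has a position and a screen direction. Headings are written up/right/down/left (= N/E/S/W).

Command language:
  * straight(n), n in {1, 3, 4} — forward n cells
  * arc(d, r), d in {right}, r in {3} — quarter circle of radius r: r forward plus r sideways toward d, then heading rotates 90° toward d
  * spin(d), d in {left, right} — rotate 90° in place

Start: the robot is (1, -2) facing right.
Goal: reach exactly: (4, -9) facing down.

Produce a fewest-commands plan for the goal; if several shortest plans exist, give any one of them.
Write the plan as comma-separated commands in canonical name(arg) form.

arc(right, 3), straight(4)

initial: (1, -2) facing right
step 1 (arc(right, 3)): (4, -5) facing down
step 2 (straight(4)): (4, -9) facing down
minimal: 2 command(s), checked below 2.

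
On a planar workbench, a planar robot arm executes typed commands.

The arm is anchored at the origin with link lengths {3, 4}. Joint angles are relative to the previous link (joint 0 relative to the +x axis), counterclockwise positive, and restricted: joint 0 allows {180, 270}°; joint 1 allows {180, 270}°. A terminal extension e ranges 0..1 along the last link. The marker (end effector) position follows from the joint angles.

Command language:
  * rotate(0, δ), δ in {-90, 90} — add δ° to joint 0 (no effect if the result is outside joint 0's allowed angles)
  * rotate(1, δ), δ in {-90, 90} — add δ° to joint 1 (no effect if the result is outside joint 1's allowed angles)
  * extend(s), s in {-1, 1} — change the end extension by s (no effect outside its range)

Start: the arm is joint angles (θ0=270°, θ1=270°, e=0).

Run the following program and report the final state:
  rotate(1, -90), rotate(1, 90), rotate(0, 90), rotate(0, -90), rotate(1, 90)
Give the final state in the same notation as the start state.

start: joint angles (θ0=270°, θ1=270°, e=0)
[1] after rotate(1, -90): joint angles (θ0=270°, θ1=180°, e=0)
[2] after rotate(1, 90): joint angles (θ0=270°, θ1=270°, e=0)
[3] after rotate(0, 90): joint angles (θ0=270°, θ1=270°, e=0)
[4] after rotate(0, -90): joint angles (θ0=180°, θ1=270°, e=0)
[5] after rotate(1, 90): joint angles (θ0=180°, θ1=270°, e=0)

joint angles (θ0=180°, θ1=270°, e=0)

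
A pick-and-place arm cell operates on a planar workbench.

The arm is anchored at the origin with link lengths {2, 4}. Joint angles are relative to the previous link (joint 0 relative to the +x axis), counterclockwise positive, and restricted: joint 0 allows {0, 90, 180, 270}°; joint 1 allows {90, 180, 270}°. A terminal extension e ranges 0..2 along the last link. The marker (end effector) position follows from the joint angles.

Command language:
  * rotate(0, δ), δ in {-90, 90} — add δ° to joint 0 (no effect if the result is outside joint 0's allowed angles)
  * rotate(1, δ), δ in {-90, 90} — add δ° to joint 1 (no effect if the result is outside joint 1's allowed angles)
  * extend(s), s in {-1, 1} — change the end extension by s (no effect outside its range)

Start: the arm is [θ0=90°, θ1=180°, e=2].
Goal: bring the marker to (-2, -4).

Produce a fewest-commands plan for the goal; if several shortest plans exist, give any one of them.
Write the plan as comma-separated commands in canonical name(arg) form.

extend(-1), extend(-1), rotate(0, 90), rotate(1, -90)

t0: [θ0=90°, θ1=180°, e=2]
[1] after extend(-1): [θ0=90°, θ1=180°, e=1]
[2] after extend(-1): [θ0=90°, θ1=180°, e=0]
[3] after rotate(0, 90): [θ0=180°, θ1=180°, e=0]
[4] after rotate(1, -90): [θ0=180°, θ1=90°, e=0]
nothing shorter than 4 reaches the goal.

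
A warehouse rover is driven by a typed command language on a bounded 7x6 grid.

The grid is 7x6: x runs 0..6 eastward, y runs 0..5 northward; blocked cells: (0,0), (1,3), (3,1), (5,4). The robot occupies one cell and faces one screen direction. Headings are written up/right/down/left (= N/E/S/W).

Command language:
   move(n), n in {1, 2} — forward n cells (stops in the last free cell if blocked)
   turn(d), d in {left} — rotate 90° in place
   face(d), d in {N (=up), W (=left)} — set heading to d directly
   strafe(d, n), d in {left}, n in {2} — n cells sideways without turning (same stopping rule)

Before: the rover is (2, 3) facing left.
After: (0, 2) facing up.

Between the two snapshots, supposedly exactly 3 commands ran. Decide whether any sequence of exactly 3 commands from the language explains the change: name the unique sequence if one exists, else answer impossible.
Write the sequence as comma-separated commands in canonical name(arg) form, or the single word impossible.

no 3-step route produces this change.

impossible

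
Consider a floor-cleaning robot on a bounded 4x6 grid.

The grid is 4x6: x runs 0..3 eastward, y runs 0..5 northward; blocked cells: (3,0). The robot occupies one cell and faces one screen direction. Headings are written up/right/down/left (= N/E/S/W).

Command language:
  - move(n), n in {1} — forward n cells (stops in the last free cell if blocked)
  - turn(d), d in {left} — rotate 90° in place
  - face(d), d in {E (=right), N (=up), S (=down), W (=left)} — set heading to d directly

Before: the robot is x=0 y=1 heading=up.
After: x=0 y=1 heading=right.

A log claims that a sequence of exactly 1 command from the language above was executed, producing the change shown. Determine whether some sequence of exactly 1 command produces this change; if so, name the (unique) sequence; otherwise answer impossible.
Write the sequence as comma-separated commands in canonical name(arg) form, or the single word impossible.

key: parked at (0,1) the whole time — nothing moves the robot
t0: x=0 y=1 heading=up
[1] after face(E): x=0 y=1 heading=right
all 6 alternatives checked — unique.

face(E)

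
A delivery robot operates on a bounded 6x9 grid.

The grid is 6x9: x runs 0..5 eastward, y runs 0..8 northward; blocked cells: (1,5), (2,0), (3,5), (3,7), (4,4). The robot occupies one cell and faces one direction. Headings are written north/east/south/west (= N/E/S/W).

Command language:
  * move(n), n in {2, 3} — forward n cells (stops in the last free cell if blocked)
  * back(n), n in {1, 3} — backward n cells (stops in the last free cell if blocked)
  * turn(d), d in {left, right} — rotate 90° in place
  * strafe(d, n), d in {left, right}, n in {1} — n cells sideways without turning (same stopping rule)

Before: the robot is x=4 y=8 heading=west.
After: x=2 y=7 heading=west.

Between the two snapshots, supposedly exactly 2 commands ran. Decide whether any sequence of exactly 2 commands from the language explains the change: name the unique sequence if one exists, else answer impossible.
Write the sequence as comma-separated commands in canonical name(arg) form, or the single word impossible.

move(2), strafe(left, 1)

key: order matters: swapping move(2) and strafe(left, 1) lands elsewhere
start: x=4 y=8 heading=west
1. move(2) → x=2 y=8 heading=west
2. strafe(left, 1) → x=2 y=7 heading=west
no other 2-command option fits: unique.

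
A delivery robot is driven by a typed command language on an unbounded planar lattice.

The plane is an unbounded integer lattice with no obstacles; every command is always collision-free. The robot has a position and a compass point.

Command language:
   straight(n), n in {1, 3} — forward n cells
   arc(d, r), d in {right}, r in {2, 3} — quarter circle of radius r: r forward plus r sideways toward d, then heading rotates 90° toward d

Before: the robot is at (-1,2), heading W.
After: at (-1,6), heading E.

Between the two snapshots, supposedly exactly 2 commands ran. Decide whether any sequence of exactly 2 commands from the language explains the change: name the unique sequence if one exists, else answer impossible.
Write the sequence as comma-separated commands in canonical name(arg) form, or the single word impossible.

arc(right, 2), arc(right, 2)

key: position moved to (-1,6) AND the heading swung to E — translation plus rotation needed
from: at (-1,2), heading W
t=1 arc(right, 2) ⇒ at (-3,4), heading N
t=2 arc(right, 2) ⇒ at (-1,6), heading E
all 16 alternatives checked — unique.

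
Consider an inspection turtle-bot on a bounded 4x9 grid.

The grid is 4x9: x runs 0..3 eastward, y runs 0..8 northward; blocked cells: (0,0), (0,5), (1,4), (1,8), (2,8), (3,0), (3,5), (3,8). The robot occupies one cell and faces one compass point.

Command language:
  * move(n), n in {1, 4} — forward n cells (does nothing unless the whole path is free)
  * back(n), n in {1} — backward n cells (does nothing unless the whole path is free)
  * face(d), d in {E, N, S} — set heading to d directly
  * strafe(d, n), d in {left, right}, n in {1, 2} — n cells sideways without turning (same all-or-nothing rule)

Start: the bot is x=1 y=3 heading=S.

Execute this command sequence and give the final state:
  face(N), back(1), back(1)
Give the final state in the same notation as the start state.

x=1 y=1 heading=N

start: x=1 y=3 heading=S
t=1 face(N) ⇒ x=1 y=3 heading=N
t=2 back(1) ⇒ x=1 y=2 heading=N
t=3 back(1) ⇒ x=1 y=1 heading=N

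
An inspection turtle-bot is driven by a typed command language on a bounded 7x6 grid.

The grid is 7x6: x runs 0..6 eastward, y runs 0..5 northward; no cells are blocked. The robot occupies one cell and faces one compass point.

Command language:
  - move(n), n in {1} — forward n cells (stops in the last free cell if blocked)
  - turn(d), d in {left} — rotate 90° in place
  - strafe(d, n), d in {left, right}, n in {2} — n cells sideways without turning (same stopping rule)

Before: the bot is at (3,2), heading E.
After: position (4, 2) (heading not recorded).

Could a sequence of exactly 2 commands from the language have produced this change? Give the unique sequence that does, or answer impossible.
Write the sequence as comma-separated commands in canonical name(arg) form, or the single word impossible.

move(1), turn(left)

key: order matters: swapping move(1) and turn(left) lands elsewhere
from: at (3,2), heading E
1. move(1) → at (4,2), heading E
2. turn(left) → at (4,2), heading N
no rival 2-sequence matches.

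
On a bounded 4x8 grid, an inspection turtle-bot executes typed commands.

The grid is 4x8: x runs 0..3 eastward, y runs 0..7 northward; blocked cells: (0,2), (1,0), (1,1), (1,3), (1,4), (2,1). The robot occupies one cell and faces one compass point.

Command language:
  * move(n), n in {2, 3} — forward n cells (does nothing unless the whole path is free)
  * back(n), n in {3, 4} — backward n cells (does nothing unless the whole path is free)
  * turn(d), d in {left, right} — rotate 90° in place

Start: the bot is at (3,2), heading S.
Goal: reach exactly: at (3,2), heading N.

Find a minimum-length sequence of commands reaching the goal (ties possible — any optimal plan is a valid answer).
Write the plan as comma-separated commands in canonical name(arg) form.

from: at (3,2), heading S
step 1 (turn(left)): at (3,2), heading E
step 2 (turn(left)): at (3,2), heading N
no 1-step plan works, so 2 is optimal.

turn(left), turn(left)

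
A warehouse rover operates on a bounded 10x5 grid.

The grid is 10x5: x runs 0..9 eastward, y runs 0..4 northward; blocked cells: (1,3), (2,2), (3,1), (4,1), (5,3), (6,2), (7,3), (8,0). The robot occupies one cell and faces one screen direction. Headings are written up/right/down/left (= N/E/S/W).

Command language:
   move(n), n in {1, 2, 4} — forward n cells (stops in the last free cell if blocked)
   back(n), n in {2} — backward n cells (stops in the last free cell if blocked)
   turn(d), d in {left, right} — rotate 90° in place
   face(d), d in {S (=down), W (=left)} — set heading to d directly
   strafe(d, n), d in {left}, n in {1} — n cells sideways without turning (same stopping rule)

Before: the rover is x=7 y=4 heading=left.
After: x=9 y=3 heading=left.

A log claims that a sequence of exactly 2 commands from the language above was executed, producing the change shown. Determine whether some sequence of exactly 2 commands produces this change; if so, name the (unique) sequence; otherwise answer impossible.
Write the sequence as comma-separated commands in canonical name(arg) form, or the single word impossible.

back(2), strafe(left, 1)

key: order matters: swapping back(2) and strafe(left, 1) lands elsewhere
from: x=7 y=4 heading=left
1. back(2) → x=9 y=4 heading=left
2. strafe(left, 1) → x=9 y=3 heading=left
no other 2-command option fits: unique.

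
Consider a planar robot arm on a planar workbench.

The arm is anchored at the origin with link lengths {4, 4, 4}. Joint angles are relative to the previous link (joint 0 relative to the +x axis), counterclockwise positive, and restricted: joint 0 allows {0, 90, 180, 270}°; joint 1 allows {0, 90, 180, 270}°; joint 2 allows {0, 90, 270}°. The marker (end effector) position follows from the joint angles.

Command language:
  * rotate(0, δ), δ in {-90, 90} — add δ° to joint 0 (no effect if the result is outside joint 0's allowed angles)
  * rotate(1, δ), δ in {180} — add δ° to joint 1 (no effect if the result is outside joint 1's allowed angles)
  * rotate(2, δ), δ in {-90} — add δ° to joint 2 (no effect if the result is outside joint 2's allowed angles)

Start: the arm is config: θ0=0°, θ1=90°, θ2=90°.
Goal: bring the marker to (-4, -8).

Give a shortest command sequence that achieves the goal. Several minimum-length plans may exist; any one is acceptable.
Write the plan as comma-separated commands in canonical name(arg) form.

rotate(0, -90), rotate(1, 180)

start: config: θ0=0°, θ1=90°, θ2=90°
step 1 (rotate(0, -90)): config: θ0=270°, θ1=90°, θ2=90°
step 2 (rotate(1, 180)): config: θ0=270°, θ1=270°, θ2=90°
no 1-step plan works, so 2 is optimal.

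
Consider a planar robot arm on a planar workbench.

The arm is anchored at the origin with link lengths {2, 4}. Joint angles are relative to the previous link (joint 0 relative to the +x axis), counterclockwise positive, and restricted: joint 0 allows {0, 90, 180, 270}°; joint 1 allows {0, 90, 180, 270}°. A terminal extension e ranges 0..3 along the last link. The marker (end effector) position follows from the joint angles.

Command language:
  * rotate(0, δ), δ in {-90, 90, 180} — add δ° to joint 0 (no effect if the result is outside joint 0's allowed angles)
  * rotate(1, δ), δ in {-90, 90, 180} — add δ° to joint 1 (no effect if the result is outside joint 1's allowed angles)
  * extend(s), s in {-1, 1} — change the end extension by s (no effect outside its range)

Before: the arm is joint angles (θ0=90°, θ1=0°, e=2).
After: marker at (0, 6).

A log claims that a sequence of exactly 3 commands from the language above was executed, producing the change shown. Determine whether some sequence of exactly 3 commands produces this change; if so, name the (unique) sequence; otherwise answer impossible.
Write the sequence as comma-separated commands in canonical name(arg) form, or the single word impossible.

start: joint angles (θ0=90°, θ1=0°, e=2)
t=1 extend(-1) ⇒ joint angles (θ0=90°, θ1=0°, e=1)
t=2 extend(-1) ⇒ joint angles (θ0=90°, θ1=0°, e=0)
t=3 extend(-1) ⇒ joint angles (θ0=90°, θ1=0°, e=0)
uniquely the one of 512 3-step routes that fits.

extend(-1), extend(-1), extend(-1)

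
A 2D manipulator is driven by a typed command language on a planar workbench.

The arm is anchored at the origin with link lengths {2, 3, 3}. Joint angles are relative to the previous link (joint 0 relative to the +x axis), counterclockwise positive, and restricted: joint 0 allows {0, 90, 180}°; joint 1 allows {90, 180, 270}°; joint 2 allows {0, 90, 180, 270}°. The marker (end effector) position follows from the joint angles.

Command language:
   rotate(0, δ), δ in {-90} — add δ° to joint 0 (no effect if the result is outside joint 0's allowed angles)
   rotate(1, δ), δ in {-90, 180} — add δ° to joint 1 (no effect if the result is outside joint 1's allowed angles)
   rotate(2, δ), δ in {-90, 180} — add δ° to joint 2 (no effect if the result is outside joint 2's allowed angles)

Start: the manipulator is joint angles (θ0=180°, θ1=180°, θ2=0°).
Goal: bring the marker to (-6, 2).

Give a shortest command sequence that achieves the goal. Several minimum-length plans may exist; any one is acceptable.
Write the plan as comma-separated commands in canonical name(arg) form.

start: joint angles (θ0=180°, θ1=180°, θ2=0°)
t=1 rotate(0, -90) ⇒ joint angles (θ0=90°, θ1=180°, θ2=0°)
t=2 rotate(1, -90) ⇒ joint angles (θ0=90°, θ1=90°, θ2=0°)
no 1-step plan works, so 2 is optimal.

rotate(0, -90), rotate(1, -90)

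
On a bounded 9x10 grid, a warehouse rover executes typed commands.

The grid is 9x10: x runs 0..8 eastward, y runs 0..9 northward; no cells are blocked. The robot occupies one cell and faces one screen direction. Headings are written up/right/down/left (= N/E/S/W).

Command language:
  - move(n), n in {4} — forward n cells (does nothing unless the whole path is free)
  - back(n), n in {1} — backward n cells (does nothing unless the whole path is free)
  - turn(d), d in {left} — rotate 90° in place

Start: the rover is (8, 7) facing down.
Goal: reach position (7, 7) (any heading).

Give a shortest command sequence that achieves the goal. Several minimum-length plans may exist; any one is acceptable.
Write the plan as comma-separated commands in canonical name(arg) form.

start: (8, 7) facing down
step 1 (turn(left)): (8, 7) facing right
step 2 (back(1)): (7, 7) facing right
nothing shorter than 2 reaches the goal.

turn(left), back(1)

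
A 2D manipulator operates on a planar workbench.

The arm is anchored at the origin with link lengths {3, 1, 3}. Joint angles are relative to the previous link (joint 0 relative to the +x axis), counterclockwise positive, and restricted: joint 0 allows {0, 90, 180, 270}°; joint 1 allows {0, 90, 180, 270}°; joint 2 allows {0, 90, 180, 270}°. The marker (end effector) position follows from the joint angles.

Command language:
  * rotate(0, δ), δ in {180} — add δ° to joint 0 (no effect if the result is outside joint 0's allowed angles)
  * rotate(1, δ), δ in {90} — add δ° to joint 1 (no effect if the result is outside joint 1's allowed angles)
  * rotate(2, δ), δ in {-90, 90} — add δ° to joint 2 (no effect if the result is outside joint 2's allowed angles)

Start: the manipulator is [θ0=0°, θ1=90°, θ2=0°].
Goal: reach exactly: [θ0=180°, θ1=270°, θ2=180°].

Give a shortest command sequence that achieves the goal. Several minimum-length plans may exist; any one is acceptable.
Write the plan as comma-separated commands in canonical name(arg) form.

rotate(0, 180), rotate(2, 90), rotate(2, 90), rotate(1, 90), rotate(1, 90)

begin: [θ0=0°, θ1=90°, θ2=0°]
1. rotate(0, 180) → [θ0=180°, θ1=90°, θ2=0°]
2. rotate(2, 90) → [θ0=180°, θ1=90°, θ2=90°]
3. rotate(2, 90) → [θ0=180°, θ1=90°, θ2=180°]
4. rotate(1, 90) → [θ0=180°, θ1=180°, θ2=180°]
5. rotate(1, 90) → [θ0=180°, θ1=270°, θ2=180°]
minimal: 5 command(s), checked below 5.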